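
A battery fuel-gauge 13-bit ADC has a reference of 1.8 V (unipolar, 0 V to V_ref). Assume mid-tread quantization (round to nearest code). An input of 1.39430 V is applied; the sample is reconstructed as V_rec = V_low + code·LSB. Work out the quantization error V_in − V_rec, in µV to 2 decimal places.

LSB = 1.8/2^13 = 219.73 µV.
(1.39430 − 0)/0.000219727 = 6345.6142; round gives code 6346.
Code 6346 maps back to 0 + 6346×0.000219727 V = 1.3943848 V.
V_in − V_rec = -8.47656e-05 V = -84.77 µV.

-84.77 µV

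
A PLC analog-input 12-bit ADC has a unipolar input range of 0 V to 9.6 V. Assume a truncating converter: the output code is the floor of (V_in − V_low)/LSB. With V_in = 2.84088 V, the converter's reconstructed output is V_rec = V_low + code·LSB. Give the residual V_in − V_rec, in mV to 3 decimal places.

Step size: 9.6 V ÷ 2^12 = 2.344 mV.
(2.84088 − 0)/0.00234375 = 1212.1088; ⌊·⌋ gives code 1212.
Reconstructed: 2.840625 V.
Difference: 0.000255 V → 0.255 mV.

0.255 mV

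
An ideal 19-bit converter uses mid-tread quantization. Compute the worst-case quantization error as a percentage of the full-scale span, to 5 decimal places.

0.00010 %

Rounding → worst-case error = ½ LSB = V_FS/2^20, so 100/1048576 = 9.53674e-05 % of full scale.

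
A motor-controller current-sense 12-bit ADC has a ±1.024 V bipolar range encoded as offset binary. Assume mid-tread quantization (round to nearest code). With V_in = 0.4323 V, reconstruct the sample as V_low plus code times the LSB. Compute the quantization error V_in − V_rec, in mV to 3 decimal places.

Step size: 2.048 V ÷ 2^12 = 0.500 mV.
Scaled input = 2912.6000 LSBs, so code = 2913.
Reconstructed: 0.4325 V.
Difference: -0.0002 V → -0.200 mV.

-0.200 mV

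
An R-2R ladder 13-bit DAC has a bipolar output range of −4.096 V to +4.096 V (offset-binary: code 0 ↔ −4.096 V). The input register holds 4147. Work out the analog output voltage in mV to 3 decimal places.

LSB = 8.192 V / 2^13 = 1.000 mV.
V_out = (−4.096) + 4147 × 0.001 V = 0.051 V.
= 51.000 mV.

51.000 mV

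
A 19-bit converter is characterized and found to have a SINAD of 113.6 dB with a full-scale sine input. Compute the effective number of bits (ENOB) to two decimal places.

ENOB = (SINAD − 1.76) / 6.02 = (113.6 − 1.76)/6.02 = 18.578.

18.58 bits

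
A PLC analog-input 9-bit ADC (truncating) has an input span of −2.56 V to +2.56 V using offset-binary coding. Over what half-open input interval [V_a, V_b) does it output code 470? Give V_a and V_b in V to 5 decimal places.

[2.14000 V, 2.15000 V)

LSB = 5.12/2^9 = 10.000 mV.
V_a = V_low + 470·LSB = 2.14 V; V_b = V_low + 471·LSB = 2.15 V.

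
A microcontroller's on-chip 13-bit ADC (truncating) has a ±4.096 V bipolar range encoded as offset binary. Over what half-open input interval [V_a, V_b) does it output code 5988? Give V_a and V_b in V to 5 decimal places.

LSB = 8.192/2^13 = 1.000 mV.
V_a = V_low + 5988·LSB = 1.892 V; V_b = V_low + 5989·LSB = 1.893 V.

[1.89200 V, 1.89300 V)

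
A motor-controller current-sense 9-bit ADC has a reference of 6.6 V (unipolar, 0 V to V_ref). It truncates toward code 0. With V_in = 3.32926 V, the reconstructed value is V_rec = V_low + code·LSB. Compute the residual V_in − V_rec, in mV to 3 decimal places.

One LSB is 6.6 V / 512 = 12.891 mV.
(3.32926 − 0)/0.0128906 = 258.2699; ⌊·⌋ gives code 258.
Reconstructed: 3.3257812 V.
V_in − V_rec = 0.00347875 V = 3.479 mV.

3.479 mV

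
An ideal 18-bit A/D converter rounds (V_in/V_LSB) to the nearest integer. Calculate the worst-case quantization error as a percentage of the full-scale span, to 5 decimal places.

0.00019 %

Rounding → worst-case error = ½ LSB = V_FS/2^19, so 100/524288 = 0.000190735 % of full scale.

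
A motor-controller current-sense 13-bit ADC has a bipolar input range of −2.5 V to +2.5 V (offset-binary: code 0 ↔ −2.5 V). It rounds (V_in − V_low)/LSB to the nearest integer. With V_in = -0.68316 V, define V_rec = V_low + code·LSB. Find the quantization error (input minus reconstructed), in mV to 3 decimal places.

LSB = 5/2^13 = 0.610 mV.
(-0.68316 − (−2.5))/0.000610352 = 2976.7107; round gives code 2977.
Code 2977 maps back to (−2.5) + 2977×0.000610352 V = -0.6829834 V.
Difference: -0.000176602 V → -0.177 mV.

-0.177 mV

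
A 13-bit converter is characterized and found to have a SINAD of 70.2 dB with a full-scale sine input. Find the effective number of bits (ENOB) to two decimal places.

11.37 bits

ENOB = (SINAD − 1.76) / 6.02 = (70.2 − 1.76)/6.02 = 11.369.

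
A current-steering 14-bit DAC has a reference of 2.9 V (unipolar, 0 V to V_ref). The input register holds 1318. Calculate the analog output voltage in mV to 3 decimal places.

233.289 mV

LSB = 2.9 V / 2^14 = 177.00 µV.
V_out = 0 + 1318 × 0.000177002 V = 0.233289 V.
= 233.289 mV.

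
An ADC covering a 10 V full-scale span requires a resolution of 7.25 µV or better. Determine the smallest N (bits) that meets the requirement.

Number of steps required ≥ 10 V / 7.25 µV = 1379310.34.
Need 2^N ≥ 1379310.34; 2^20 = 1048576, 2^21 = 2097152.
Minimum N = 21.

21 bits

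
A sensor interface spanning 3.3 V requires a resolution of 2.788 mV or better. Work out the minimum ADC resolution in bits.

Number of steps required ≥ 3.3 V / 2.788 mV = 1183.64.
Need 2^N ≥ 1183.64; 2^10 = 1024, 2^11 = 2048.
Minimum N = 11.

11 bits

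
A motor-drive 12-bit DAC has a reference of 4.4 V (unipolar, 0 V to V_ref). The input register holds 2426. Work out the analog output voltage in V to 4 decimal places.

LSB = 4.4 V / 2^12 = 1.074 mV.
V_out = 0 + 2426 × 0.00107422 V = 2.60605 V.

2.6061 V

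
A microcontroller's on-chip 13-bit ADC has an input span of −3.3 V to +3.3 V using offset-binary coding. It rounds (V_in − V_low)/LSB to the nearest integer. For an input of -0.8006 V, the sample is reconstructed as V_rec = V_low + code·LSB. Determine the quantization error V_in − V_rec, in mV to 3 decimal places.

One LSB is 6.6 V / 8192 = 0.806 mV.
(-0.8006 − (−3.3))/0.000805664 = 3102.2856; round gives code 3102.
Code 3102 maps back to (−3.3) + 3102×0.000805664 V = -0.80083008 V.
Error = -0.8006 − (−0.80083008) = 0.000230078 V = 0.230 mV.

0.230 mV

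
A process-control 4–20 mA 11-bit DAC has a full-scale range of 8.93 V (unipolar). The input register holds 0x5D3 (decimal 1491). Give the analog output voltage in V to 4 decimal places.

6.5013 V

LSB = 8.93 V / 2^11 = 4.360 mV.
Code 0x5D3 = 1491 decimal.
V_out = 0 + 1491 × 0.00436035 V = 6.50128 V.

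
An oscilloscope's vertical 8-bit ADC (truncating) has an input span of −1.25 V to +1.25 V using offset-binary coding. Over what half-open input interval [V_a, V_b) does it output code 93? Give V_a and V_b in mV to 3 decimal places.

LSB = 2.5/2^8 = 9.766 mV.
V_a = V_low + 93·LSB = -0.341797 V; V_b = V_low + 94·LSB = -0.332031 V.

[-341.797 mV, -332.031 mV)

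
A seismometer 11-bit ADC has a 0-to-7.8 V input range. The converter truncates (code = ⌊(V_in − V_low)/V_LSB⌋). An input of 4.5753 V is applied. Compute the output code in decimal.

LSB = 7.8 V / 2048 = 3.809 mV.
(V_in − V_low)/LSB = (4.5753 − 0) / 0.00380859 = 1201.310.
So the output code is 1201.

code 1201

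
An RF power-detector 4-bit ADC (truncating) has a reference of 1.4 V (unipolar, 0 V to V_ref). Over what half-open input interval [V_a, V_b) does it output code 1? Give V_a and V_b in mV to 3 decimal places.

LSB = 1.4/2^4 = 87.500 mV.
V_a = V_low + 1·LSB = 0.0875 V; V_b = V_low + 2·LSB = 0.175 V.

[87.500 mV, 175.000 mV)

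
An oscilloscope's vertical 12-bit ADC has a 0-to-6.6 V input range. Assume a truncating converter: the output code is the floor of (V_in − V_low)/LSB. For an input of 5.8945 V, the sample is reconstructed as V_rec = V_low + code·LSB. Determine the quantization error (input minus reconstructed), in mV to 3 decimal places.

0.262 mV

One LSB is 6.6 V / 4096 = 1.611 mV.
Scaled input = 3658.1624 LSBs, so code = 3658.
Reconstructed: 5.8942383 V.
Difference: 0.000261719 V → 0.262 mV.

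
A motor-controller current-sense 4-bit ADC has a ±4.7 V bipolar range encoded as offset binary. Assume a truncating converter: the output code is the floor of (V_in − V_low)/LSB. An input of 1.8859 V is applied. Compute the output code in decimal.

code 11

With 16 levels over 9.4 V, one step is 0.5875 V.
(1.8859 − (−4.7)) / 0.5875 = 11.210 LSBs.
Floor → code 11.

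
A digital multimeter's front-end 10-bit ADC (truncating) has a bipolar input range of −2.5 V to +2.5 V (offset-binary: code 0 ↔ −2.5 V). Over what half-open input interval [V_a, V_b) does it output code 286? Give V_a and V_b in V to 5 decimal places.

[-1.10352 V, -1.09863 V)

LSB = 5/2^10 = 4.883 mV.
V_a = V_low + 286·LSB = -1.10352 V; V_b = V_low + 287·LSB = -1.09863 V.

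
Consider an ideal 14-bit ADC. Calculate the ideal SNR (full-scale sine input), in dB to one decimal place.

SNR ≈ 6.02·N + 1.76 dB = 6.02·14 + 1.76 = 86.04 dB.

86.0 dB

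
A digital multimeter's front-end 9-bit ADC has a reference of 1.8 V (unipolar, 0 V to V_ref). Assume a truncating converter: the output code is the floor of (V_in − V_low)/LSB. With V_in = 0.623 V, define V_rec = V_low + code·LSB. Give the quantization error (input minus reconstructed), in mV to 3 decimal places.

Step size: 1.8 V ÷ 2^9 = 3.516 mV.
(V_in − V_low)/LSB = (0.623 − 0)/0.00351563 = 177.2089 → code 177 (floor).
Code 177 maps back to 0 + 177×0.00351563 V = 0.62226563 V.
V_in − V_rec = 0.000734375 V = 0.734 mV.

0.734 mV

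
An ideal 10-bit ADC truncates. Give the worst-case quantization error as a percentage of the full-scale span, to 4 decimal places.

Truncating → worst-case error = 1 LSB = V_FS/2^10, so 100/1024 = 0.0976562 % of full scale.

0.0977 %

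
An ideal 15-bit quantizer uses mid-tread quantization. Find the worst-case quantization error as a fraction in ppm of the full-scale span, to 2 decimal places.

15.26 ppm

Rounding → worst-case error = ½ LSB = V_FS/2^16, so 1e+06/65536 = 15.2588 ppm of full scale.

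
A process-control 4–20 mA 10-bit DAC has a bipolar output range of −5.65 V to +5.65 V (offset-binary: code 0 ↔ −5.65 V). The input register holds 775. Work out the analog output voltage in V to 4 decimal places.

2.9022 V

LSB = 11.3 V / 2^10 = 11.035 mV.
V_out = (−5.65) + 775 × 0.0110352 V = 2.90225 V.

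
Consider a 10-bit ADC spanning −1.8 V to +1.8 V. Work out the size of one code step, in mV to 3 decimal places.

3.516 mV

Full-scale span = 3.6 V.
LSB = 3.6 / 2^10 = 3.6 / 1024 = 0.00351563 V = 3.516 mV.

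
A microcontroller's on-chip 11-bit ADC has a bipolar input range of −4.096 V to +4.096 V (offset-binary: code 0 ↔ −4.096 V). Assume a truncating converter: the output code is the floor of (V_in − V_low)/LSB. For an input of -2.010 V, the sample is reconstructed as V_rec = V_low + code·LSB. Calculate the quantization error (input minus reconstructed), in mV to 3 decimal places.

2.000 mV

Step size: 8.192 V ÷ 2^11 = 4.000 mV.
Scaled input = 521.5000 LSBs, so code = 521.
Code 521 maps back to (−4.096) + 521×0.004 V = -2.012 V.
Difference: 0.002 V → 2.000 mV.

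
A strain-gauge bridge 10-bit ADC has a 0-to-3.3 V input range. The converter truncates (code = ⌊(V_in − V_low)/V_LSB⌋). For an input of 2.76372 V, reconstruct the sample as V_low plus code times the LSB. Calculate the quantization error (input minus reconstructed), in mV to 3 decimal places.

1.904 mV

LSB = 3.3/2^10 = 3.223 mV.
(V_in − V_low)/LSB = (2.76372 − 0)/0.00322266 = 857.5907 → code 857 (floor).
Code 857 maps back to 0 + 857×0.00322266 V = 2.7618164 V.
Error = 2.76372 − 2.7618164 = 0.00190359 V = 1.904 mV.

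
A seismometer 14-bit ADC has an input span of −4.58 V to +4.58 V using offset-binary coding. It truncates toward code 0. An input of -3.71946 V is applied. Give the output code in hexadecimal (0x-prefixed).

With 16384 levels over 9.16 V, one step is 0.559 mV.
Input sits at 1539.202 steps above V_low.
⌊·⌋(1539.202) = 1539.
In hexadecimal (0x-prefixed): 0x603.

code 0x603 (decimal 1539)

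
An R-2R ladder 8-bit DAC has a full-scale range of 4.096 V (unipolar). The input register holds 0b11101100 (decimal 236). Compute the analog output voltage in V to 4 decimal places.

3.7760 V

LSB = 4.096 V / 2^8 = 16.000 mV.
Code 0b11101100 = 236 decimal.
V_out = 0 + 236 × 0.016 V = 3.776 V.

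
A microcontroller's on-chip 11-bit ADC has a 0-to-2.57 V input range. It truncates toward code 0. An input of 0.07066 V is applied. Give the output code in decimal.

With 2048 levels over 2.57 V, one step is 1.255 mV.
Input sits at 56.308 steps above V_low.
⌊·⌋(56.308) = 56.

code 56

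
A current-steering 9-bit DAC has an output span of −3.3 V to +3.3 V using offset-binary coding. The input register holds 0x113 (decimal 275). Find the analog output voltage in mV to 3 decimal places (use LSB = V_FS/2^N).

244.922 mV

LSB = 6.6 V / 2^9 = 12.891 mV.
Code 0x113 = 275 decimal.
V_out = (−3.3) + 275 × 0.0128906 V = 0.244922 V.
= 244.922 mV.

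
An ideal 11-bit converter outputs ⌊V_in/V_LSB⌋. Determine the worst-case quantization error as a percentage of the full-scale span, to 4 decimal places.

Truncating → worst-case error = 1 LSB = V_FS/2^11, so 100/2048 = 0.0488281 % of full scale.

0.0488 %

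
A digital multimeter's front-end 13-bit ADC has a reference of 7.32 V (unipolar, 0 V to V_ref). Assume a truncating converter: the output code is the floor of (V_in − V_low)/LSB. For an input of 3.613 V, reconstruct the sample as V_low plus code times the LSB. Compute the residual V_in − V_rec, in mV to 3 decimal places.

0.358 mV

One LSB is 7.32 V / 8192 = 0.894 mV.
Scaled input = 4043.4011 LSBs, so code = 4043.
Code 4043 maps back to 0 + 4043×0.000893555 V = 3.6126416 V.
Difference: 0.000358398 V → 0.358 mV.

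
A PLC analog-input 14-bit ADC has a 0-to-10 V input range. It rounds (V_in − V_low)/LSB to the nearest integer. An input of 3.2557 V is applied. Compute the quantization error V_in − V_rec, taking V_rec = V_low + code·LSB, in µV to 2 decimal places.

84.77 µV

LSB = 10/2^14 = 0.610 mV.
(V_in − V_low)/LSB = (3.2557 − 0)/0.000610352 = 5334.1389 → code 5334 (round).
V_rec = 0 + 5334·0.000610352 = 3.2556152 V.
Error = 3.2557 − 3.2556152 = 8.47656e-05 V = 84.77 µV.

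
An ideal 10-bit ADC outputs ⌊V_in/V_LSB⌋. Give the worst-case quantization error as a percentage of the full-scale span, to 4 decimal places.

0.0977 %

Truncating → worst-case error = 1 LSB = V_FS/2^10, so 100/1024 = 0.0976562 % of full scale.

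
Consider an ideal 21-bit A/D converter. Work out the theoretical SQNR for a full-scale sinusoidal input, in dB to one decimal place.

128.2 dB

SNR ≈ 6.02·N + 1.76 dB = 6.02·21 + 1.76 = 128.18 dB.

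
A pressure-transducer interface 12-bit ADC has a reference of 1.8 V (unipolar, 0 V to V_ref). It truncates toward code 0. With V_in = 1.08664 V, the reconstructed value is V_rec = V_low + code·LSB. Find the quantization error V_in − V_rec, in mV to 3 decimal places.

One LSB is 1.8 V / 4096 = 439.45 µV.
(1.08664 − 0)/0.000439453 = 2472.7097; ⌊·⌋ gives code 2472.
Reconstructed: 1.0863281 V.
V_in − V_rec = 0.000311875 V = 0.312 mV.

0.312 mV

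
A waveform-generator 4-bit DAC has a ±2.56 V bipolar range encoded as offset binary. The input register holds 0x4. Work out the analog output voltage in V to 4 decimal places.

LSB = 5.12 V / 2^4 = 320.000 mV.
Code 0x4 = 4 decimal.
V_out = (−2.56) + 4 × 0.32 V = -1.28 V.

-1.2800 V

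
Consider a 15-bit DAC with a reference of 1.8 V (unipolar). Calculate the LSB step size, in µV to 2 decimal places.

54.93 µV

Full-scale span = 1.8 V.
LSB = 1.8 / 2^15 = 1.8 / 32768 = 5.49316e-05 V = 54.93 µV.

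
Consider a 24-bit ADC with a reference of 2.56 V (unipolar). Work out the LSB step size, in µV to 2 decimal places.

0.15 µV

Full-scale span = 2.56 V.
LSB = 2.56 / 2^24 = 2.56 / 16777216 = 1.52588e-07 V = 0.15 µV.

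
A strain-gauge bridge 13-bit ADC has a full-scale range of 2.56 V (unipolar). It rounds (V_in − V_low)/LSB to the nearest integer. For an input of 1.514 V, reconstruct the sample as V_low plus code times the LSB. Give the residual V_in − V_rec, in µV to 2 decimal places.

-62.50 µV

Step size: 2.56 V ÷ 2^13 = 312.50 µV.
Scaled input = 4844.8000 LSBs, so code = 4845.
Reconstructed: 1.5140625 V.
Error = 1.514 − 1.5140625 = -6.25e-05 V = -62.50 µV.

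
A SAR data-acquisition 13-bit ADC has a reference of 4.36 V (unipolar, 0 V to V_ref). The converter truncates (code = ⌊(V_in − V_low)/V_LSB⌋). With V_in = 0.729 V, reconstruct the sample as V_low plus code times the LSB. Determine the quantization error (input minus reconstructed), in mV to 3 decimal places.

0.382 mV

Step size: 4.36 V ÷ 2^13 = 0.532 mV.
(0.729 − 0)/0.000532227 = 1369.7174; ⌊·⌋ gives code 1369.
V_rec = 0 + 1369·0.000532227 = 0.72861816 V.
Error = 0.729 − 0.72861816 = 0.000381836 V = 0.382 mV.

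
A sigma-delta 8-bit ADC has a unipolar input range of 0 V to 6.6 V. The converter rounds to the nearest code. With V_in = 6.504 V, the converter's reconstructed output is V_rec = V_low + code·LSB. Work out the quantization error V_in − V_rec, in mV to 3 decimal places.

LSB = 6.6/2^8 = 25.781 mV.
Scaled input = 252.2764 LSBs, so code = 252.
V_rec = 0 + 252·0.0257812 = 6.496875 V.
Difference: 0.007125 V → 7.125 mV.

7.125 mV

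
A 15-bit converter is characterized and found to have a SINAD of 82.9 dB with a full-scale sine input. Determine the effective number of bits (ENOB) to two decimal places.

13.48 bits

ENOB = (SINAD − 1.76) / 6.02 = (82.9 − 1.76)/6.02 = 13.478.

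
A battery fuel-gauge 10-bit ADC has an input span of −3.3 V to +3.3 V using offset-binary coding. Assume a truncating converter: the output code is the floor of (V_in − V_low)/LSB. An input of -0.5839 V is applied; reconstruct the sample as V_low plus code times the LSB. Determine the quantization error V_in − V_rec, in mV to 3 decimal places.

2.623 mV

Step size: 6.6 V ÷ 2^10 = 6.445 mV.
Scaled input = 421.4070 LSBs, so code = 421.
Code 421 maps back to (−3.3) + 421×0.00644531 V = -0.58652344 V.
Error = -0.5839 − (−0.58652344) = 0.00262344 V = 2.623 mV.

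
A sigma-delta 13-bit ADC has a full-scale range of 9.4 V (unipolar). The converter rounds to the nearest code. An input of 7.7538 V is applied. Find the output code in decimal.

code 6757

LSB = 9.4 V / 8192 = 1.147 mV.
(V_in − V_low)/LSB = (7.7538 − 0) / 0.00114746 = 6757.354.
Round → code 6757.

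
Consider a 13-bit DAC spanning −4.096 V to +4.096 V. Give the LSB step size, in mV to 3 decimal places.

1.000 mV

Full-scale span = 8.192 V.
LSB = 8.192 / 2^13 = 8.192 / 8192 = 0.001 V = 1.000 mV.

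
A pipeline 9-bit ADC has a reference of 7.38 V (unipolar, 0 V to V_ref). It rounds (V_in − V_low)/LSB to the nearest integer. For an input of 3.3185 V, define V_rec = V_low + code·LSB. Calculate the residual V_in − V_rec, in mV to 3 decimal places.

LSB = 7.38/2^9 = 14.414 mV.
(V_in − V_low)/LSB = (3.3185 − 0)/0.0144141 = 230.2266 → code 230 (round).
V_rec = 0 + 230·0.0144141 = 3.3152344 V.
V_in − V_rec = 0.00326562 V = 3.266 mV.

3.266 mV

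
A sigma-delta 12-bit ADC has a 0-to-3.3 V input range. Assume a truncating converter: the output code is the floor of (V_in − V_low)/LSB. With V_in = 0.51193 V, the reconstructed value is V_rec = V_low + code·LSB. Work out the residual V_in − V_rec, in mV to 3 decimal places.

Step size: 3.3 V ÷ 2^12 = 0.806 mV.
(0.51193 − 0)/0.000805664 = 635.4137; ⌊·⌋ gives code 635.
Code 635 maps back to 0 + 635×0.000805664 V = 0.51159668 V.
Difference: 0.00033332 V → 0.333 mV.

0.333 mV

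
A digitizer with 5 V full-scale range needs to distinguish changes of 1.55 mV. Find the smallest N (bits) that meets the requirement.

12 bits

Number of steps required ≥ 5 V / 1.55 mV = 3225.81.
Need 2^N ≥ 3225.81; 2^11 = 2048, 2^12 = 4096.
Minimum N = 12.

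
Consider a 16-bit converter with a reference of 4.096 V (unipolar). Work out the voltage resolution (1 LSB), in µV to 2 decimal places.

62.50 µV

Full-scale span = 4.096 V.
LSB = 4.096 / 2^16 = 4.096 / 65536 = 6.25e-05 V = 62.50 µV.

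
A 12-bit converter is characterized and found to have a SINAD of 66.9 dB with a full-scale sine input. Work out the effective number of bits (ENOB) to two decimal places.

10.82 bits

ENOB = (SINAD − 1.76) / 6.02 = (66.9 − 1.76)/6.02 = 10.821.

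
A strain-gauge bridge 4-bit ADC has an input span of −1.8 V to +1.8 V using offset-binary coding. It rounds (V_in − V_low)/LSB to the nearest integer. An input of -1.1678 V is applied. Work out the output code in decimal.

code 3

With 16 levels over 3.6 V, one step is 225.000 mV.
(-1.1678 − (−1.8)) / 0.225 = 2.810 LSBs.
So the output code is 3.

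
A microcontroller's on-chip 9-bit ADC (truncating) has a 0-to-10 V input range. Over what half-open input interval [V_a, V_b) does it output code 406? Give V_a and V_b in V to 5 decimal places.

LSB = 10/2^9 = 19.531 mV.
V_a = V_low + 406·LSB = 7.92969 V; V_b = V_low + 407·LSB = 7.94922 V.

[7.92969 V, 7.94922 V)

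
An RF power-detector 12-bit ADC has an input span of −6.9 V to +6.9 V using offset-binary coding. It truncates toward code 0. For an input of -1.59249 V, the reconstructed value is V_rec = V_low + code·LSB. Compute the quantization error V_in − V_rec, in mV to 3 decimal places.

1.114 mV

Step size: 13.8 V ÷ 2^12 = 3.369 mV.
(V_in − V_low)/LSB = (-1.59249 − (−6.9))/0.00336914 = 1575.3305 → code 1575 (floor).
Code 1575 maps back to (−6.9) + 1575×0.00336914 V = -1.5936035 V.
V_in − V_rec = 0.00111352 V = 1.114 mV.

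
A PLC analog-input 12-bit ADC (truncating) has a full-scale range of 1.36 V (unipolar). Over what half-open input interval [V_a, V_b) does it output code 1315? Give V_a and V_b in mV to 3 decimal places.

[436.621 mV, 436.953 mV)

LSB = 1.36/2^12 = 332.03 µV.
V_a = V_low + 1315·LSB = 0.436621 V; V_b = V_low + 1316·LSB = 0.436953 V.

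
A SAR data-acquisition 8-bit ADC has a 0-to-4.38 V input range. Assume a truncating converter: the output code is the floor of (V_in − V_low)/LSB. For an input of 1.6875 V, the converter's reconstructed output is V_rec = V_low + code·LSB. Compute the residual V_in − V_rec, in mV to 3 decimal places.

10.781 mV

LSB = 4.38/2^8 = 17.109 mV.
(V_in − V_low)/LSB = (1.6875 − 0)/0.0171094 = 98.6301 → code 98 (floor).
V_rec = 0 + 98·0.0171094 = 1.6767188 V.
Error = 1.6875 − 1.6767188 = 0.0107812 V = 10.781 mV.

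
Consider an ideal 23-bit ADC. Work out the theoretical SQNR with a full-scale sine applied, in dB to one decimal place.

140.2 dB

SNR ≈ 6.02·N + 1.76 dB = 6.02·23 + 1.76 = 140.22 dB.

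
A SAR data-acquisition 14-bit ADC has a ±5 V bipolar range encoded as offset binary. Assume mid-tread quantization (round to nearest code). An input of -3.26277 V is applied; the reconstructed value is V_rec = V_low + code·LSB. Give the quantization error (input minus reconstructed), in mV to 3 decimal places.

One LSB is 10 V / 16384 = 0.610 mV.
Scaled input = 2846.2776 LSBs, so code = 2846.
V_rec = (−5) + 2846·0.000610352 = -3.2629395 V.
Error = -3.26277 − (−3.2629395) = 0.000169453 V = 0.169 mV.

0.169 mV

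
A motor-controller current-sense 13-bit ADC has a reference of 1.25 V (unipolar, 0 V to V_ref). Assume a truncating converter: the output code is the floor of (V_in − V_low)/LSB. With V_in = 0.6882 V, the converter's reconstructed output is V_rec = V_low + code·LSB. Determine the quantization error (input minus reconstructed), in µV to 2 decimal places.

28.61 µV

One LSB is 1.25 V / 8192 = 152.59 µV.
(0.6882 − 0)/0.000152588 = 4510.1875; ⌊·⌋ gives code 4510.
Code 4510 maps back to 0 + 4510×0.000152588 V = 0.68817139 V.
V_in − V_rec = 2.86133e-05 V = 28.61 µV.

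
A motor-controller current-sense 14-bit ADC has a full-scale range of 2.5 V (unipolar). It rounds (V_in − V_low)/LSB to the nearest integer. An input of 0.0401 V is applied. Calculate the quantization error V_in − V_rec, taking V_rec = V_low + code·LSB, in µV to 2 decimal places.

LSB = 2.5/2^14 = 152.59 µV.
(0.0401 − 0)/0.000152588 = 262.7994; round gives code 263.
V_rec = 0 + 263·0.000152588 = 0.040130615 V.
V_in − V_rec = -3.06152e-05 V = -30.62 µV.

-30.62 µV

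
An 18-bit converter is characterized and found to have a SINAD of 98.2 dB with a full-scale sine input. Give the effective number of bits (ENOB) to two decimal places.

16.02 bits

ENOB = (SINAD − 1.76) / 6.02 = (98.2 − 1.76)/6.02 = 16.020.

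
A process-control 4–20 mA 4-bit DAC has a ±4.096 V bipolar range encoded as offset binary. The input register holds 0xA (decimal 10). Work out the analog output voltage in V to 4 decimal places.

1.0240 V

LSB = 8.192 V / 2^4 = 0.5120 V.
Code 0xA = 10 decimal.
V_out = (−4.096) + 10 × 0.512 V = 1.024 V.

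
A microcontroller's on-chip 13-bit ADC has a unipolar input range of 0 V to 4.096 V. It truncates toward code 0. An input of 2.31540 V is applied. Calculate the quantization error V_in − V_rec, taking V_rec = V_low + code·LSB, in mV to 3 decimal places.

Step size: 4.096 V ÷ 2^13 = 0.500 mV.
Scaled input = 4630.8000 LSBs, so code = 4630.
Reconstructed: 2.315 V.
Difference: 0.0004 V → 0.400 mV.

0.400 mV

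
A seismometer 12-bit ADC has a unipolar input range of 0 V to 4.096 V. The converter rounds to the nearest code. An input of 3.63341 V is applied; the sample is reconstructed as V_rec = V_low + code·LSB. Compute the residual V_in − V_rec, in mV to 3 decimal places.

Step size: 4.096 V ÷ 2^12 = 1.000 mV.
Scaled input = 3633.4100 LSBs, so code = 3633.
Code 3633 maps back to 0 + 3633×0.001 V = 3.633 V.
Difference: 0.00041 V → 0.410 mV.

0.410 mV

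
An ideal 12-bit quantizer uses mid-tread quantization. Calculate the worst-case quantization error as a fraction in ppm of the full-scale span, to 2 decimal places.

122.07 ppm

Rounding → worst-case error = ½ LSB = V_FS/2^13, so 1e+06/8192 = 122.07 ppm of full scale.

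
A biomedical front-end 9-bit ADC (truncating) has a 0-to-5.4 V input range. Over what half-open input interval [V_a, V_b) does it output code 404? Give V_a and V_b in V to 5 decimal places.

[4.26094 V, 4.27148 V)

LSB = 5.4/2^9 = 10.547 mV.
V_a = V_low + 404·LSB = 4.26094 V; V_b = V_low + 405·LSB = 4.27148 V.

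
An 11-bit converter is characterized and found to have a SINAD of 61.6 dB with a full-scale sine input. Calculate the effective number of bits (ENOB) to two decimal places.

9.94 bits

ENOB = (SINAD − 1.76) / 6.02 = (61.6 − 1.76)/6.02 = 9.940.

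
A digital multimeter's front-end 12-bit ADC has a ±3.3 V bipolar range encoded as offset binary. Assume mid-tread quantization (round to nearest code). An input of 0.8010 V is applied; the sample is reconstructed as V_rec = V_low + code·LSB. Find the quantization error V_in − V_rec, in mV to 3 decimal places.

0.170 mV

One LSB is 6.6 V / 4096 = 1.611 mV.
(0.8010 − (−3.3))/0.00161133 = 2545.1055; round gives code 2545.
Code 2545 maps back to (−3.3) + 2545×0.00161133 V = 0.80083008 V.
Difference: 0.000169922 V → 0.170 mV.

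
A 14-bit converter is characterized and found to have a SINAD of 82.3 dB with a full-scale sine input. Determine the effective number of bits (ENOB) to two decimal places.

ENOB = (SINAD − 1.76) / 6.02 = (82.3 − 1.76)/6.02 = 13.379.

13.38 bits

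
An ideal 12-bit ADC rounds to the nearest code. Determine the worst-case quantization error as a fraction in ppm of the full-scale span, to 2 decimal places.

122.07 ppm

Rounding → worst-case error = ½ LSB = V_FS/2^13, so 1e+06/8192 = 122.07 ppm of full scale.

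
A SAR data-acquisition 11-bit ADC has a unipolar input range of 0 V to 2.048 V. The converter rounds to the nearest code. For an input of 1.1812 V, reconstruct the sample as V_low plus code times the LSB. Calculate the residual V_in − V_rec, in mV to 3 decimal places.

0.200 mV

Step size: 2.048 V ÷ 2^11 = 1.000 mV.
(1.1812 − 0)/0.001 = 1181.2000; round gives code 1181.
Reconstructed: 1.181 V.
Error = 1.1812 − 1.181 = 0.0002 V = 0.200 mV.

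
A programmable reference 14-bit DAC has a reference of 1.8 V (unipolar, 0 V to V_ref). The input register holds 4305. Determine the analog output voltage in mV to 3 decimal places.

472.961 mV

LSB = 1.8 V / 2^14 = 109.86 µV.
V_out = 0 + 4305 × 0.000109863 V = 0.472961 V.
= 472.961 mV.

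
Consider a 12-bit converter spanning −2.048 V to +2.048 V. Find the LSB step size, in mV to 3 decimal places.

Full-scale span = 4.096 V.
LSB = 4.096 / 2^12 = 4.096 / 4096 = 0.001 V = 1.000 mV.

1.000 mV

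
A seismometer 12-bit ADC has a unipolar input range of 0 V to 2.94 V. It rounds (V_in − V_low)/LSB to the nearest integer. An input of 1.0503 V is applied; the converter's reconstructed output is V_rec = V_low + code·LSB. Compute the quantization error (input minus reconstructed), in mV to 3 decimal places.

0.197 mV

One LSB is 2.94 V / 4096 = 0.718 mV.
Scaled input = 1463.2751 LSBs, so code = 1463.
Code 1463 maps back to 0 + 1463×0.000717773 V = 1.0501025 V.
Difference: 0.000197461 V → 0.197 mV.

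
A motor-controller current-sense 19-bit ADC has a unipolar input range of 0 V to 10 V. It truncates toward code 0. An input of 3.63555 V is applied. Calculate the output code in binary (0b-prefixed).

code 0b101110100010001111 (decimal 190607)

With 524288 levels over 10 V, one step is 19.07 µV.
Input sits at 190607.524 steps above V_low.
⌊·⌋(190607.524) = 190607.
In binary (0b-prefixed): 0b101110100010001111.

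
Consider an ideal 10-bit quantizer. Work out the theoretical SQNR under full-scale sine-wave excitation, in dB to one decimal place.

SNR ≈ 6.02·N + 1.76 dB = 6.02·10 + 1.76 = 61.96 dB.

62.0 dB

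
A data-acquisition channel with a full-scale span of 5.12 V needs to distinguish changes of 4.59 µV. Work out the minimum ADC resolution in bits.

21 bits

Number of steps required ≥ 5.12 V / 4.59 µV = 1115468.41.
Need 2^N ≥ 1115468.41; 2^20 = 1048576, 2^21 = 2097152.
Minimum N = 21.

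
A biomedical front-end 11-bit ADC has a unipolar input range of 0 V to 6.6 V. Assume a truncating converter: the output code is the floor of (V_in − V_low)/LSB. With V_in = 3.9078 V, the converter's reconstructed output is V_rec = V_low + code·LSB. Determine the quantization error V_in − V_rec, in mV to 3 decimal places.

LSB = 6.6/2^11 = 3.223 mV.
(3.9078 − 0)/0.00322266 = 1212.6022; ⌊·⌋ gives code 1212.
V_rec = 0 + 1212·0.00322266 = 3.9058594 V.
Error = 3.9078 − 3.9058594 = 0.00194063 V = 1.941 mV.

1.941 mV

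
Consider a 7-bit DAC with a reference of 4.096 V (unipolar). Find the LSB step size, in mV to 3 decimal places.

32.000 mV

Full-scale span = 4.096 V.
LSB = 4.096 / 2^7 = 4.096 / 128 = 0.032 V = 32.000 mV.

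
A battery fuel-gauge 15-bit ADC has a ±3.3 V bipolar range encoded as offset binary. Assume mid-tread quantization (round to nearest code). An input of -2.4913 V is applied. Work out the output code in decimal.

LSB = 6.6 V / 32768 = 201.42 µV.
Input sits at 4015.073 steps above V_low.
So the output code is 4015.

code 4015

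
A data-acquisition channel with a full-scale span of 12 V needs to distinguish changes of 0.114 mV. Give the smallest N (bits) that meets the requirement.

17 bits

Number of steps required ≥ 12 V / 0.114 mV = 105263.16.
Need 2^N ≥ 105263.16; 2^16 = 65536, 2^17 = 131072.
Minimum N = 17.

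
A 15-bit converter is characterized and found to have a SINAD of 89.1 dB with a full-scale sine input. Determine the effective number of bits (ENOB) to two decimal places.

ENOB = (SINAD − 1.76) / 6.02 = (89.1 − 1.76)/6.02 = 14.508.

14.51 bits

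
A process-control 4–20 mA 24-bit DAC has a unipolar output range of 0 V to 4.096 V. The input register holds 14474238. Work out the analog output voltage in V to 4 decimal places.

3.5337 V

LSB = 4.096 V / 2^24 = 0.24 µV.
V_out = 0 + 14474238 × 2.44141e-07 V = 3.53375 V.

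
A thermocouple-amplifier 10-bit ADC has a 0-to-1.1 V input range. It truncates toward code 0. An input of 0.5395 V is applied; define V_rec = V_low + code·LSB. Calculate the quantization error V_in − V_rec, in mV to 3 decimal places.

Step size: 1.1 V ÷ 2^10 = 1.074 mV.
(V_in − V_low)/LSB = (0.5395 − 0)/0.00107422 = 502.2255 → code 502 (floor).
Reconstructed: 0.53925781 V.
Error = 0.5395 − 0.53925781 = 0.000242187 V = 0.242 mV.

0.242 mV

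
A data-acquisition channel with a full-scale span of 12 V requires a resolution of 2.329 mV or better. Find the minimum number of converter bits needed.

13 bits

Number of steps required ≥ 12 V / 2.329 mV = 5152.43.
Need 2^N ≥ 5152.43; 2^12 = 4096, 2^13 = 8192.
Minimum N = 13.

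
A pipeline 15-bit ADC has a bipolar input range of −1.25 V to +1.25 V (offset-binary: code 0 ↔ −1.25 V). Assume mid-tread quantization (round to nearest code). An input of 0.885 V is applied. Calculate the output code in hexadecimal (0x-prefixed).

code 0x6D50 (decimal 27984)

With 32768 levels over 2.5 V, one step is 76.29 µV.
(0.885 − (−1.25)) / 7.62939e-05 = 27983.872 LSBs.
So the output code is 27984.
In hexadecimal (0x-prefixed): 0x6D50.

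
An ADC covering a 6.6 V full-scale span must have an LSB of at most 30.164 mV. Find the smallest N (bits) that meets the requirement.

Number of steps required ≥ 6.6 V / 30.164 mV = 218.80.
Need 2^N ≥ 218.80; 2^7 = 128, 2^8 = 256.
Minimum N = 8.

8 bits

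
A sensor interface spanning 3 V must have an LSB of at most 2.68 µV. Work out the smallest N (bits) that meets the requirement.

21 bits

Number of steps required ≥ 3 V / 2.68 µV = 1119402.99.
Need 2^N ≥ 1119402.99; 2^20 = 1048576, 2^21 = 2097152.
Minimum N = 21.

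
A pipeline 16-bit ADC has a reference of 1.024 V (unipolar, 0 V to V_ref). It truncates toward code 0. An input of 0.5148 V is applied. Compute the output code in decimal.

Full-scale span = 1.024 V; LSB = 1.024/2^16 = 15.62 µV.
Input sits at 32947.200 steps above V_low.
So the output code is 32947.

code 32947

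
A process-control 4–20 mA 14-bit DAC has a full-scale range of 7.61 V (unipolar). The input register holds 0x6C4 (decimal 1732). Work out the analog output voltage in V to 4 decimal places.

0.8045 V

LSB = 7.61 V / 2^14 = 464.48 µV.
Code 0x6C4 = 1732 decimal.
V_out = 0 + 1732 × 0.000464478 V = 0.804475 V.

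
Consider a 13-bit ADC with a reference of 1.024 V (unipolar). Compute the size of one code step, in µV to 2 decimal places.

125.00 µV

Full-scale span = 1.024 V.
LSB = 1.024 / 2^13 = 1.024 / 8192 = 0.000125 V = 125.00 µV.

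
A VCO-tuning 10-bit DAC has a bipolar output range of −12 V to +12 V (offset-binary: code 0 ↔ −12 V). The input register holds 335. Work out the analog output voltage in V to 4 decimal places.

LSB = 24 V / 2^10 = 23.438 mV.
V_out = (−12) + 335 × 0.0234375 V = -4.14844 V.

-4.1484 V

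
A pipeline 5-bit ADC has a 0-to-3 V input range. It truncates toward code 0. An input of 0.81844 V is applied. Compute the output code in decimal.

code 8

Full-scale span = 3 V; LSB = 3/2^5 = 93.750 mV.
(0.81844 − 0) / 0.09375 = 8.730 LSBs.
⌊·⌋(8.730) = 8.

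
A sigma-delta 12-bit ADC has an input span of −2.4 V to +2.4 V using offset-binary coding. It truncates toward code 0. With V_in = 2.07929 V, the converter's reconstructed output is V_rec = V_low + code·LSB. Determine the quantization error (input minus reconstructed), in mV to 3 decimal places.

0.384 mV

One LSB is 4.8 V / 4096 = 1.172 mV.
(2.07929 − (−2.4))/0.00117187 = 3822.3275; ⌊·⌋ gives code 3822.
V_rec = (−2.4) + 3822·0.00117187 = 2.0789063 V.
V_in − V_rec = 0.00038375 V = 0.384 mV.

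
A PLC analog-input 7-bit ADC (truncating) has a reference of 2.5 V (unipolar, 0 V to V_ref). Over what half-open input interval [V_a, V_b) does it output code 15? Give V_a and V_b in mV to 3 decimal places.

[292.969 mV, 312.500 mV)

LSB = 2.5/2^7 = 19.531 mV.
V_a = V_low + 15·LSB = 0.292969 V; V_b = V_low + 16·LSB = 0.3125 V.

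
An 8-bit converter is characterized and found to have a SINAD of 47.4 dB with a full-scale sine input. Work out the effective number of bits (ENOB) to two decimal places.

ENOB = (SINAD − 1.76) / 6.02 = (47.4 − 1.76)/6.02 = 7.581.

7.58 bits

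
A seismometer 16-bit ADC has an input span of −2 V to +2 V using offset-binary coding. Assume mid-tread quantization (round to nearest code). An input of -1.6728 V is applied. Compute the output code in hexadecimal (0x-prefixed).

LSB = 4 V / 65536 = 61.04 µV.
(V_in − V_low)/LSB = (-1.6728 − (−2)) / 6.10352e-05 = 5360.845.
round(5360.845) = 5361.
In hexadecimal (0x-prefixed): 0x14F1.

code 0x14F1 (decimal 5361)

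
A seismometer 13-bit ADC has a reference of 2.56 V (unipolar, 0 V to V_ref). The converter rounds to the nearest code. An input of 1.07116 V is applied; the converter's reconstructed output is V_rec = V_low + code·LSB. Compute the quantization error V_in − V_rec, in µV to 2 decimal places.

One LSB is 2.56 V / 8192 = 312.50 µV.
Scaled input = 3427.7120 LSBs, so code = 3428.
Reconstructed: 1.07125 V.
Error = 1.07116 − 1.07125 = -9e-05 V = -90.00 µV.

-90.00 µV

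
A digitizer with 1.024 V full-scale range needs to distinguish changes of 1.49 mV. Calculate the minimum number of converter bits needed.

Number of steps required ≥ 1.024 V / 1.49 mV = 687.25.
Need 2^N ≥ 687.25; 2^9 = 512, 2^10 = 1024.
Minimum N = 10.

10 bits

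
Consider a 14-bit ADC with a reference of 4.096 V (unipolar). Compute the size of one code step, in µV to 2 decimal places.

250.00 µV

Full-scale span = 4.096 V.
LSB = 4.096 / 2^14 = 4.096 / 16384 = 0.00025 V = 250.00 µV.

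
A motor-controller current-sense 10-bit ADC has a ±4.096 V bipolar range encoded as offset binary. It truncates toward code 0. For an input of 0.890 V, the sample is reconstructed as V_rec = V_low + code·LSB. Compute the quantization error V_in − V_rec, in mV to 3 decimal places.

Step size: 8.192 V ÷ 2^10 = 8.000 mV.
(0.890 − (−4.096))/0.008 = 623.2500; ⌊·⌋ gives code 623.
Reconstructed: 0.888 V.
Error = 0.890 − 0.888 = 0.002 V = 2.000 mV.

2.000 mV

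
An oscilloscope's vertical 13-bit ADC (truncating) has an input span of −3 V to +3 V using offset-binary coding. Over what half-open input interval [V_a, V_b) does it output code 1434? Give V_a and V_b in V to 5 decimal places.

LSB = 6/2^13 = 0.732 mV.
V_a = V_low + 1434·LSB = -1.94971 V; V_b = V_low + 1435·LSB = -1.94897 V.

[-1.94971 V, -1.94897 V)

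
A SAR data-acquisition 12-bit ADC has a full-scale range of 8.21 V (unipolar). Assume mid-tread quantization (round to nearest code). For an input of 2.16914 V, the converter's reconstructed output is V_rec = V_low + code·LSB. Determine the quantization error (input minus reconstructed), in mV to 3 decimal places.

Step size: 8.21 V ÷ 2^12 = 2.004 mV.
Scaled input = 1082.1921 LSBs, so code = 1082.
Reconstructed: 2.1687549 V.
Difference: 0.000385117 V → 0.385 mV.

0.385 mV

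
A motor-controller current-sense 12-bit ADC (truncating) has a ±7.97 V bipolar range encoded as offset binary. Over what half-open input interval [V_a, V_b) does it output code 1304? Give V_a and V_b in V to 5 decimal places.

LSB = 15.94/2^12 = 3.892 mV.
V_a = V_low + 1304·LSB = -2.89535 V; V_b = V_low + 1305·LSB = -2.89146 V.

[-2.89535 V, -2.89146 V)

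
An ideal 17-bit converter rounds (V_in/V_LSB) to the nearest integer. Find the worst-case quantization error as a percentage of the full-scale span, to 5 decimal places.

0.00038 %

Rounding → worst-case error = ½ LSB = V_FS/2^18, so 100/262144 = 0.00038147 % of full scale.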